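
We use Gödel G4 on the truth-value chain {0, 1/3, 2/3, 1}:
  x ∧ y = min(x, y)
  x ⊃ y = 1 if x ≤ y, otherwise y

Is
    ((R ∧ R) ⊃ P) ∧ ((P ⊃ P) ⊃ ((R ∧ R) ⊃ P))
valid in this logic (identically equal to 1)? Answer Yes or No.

Counterexample: take P = 0, R = 1/3.
R ∧ R = 1/3 ∧ 1/3 = 1/3
(R ∧ R) ⊃ P = 1/3 ⊃ 0 = 0
P ⊃ P = 0 ⊃ 0 = 1
(R ∧ R) ⊃ P = 1/3 ⊃ 0 = 0
(P ⊃ P) ⊃ ((R ∧ R) ⊃ P) = 1 ⊃ 0 = 0
((R ∧ R) ⊃ P) ∧ ((P ⊃ P) ⊃ ((R ∧ R) ⊃ P)) = 0 ∧ 0 = 0
This gives 0 ≠ 1.

No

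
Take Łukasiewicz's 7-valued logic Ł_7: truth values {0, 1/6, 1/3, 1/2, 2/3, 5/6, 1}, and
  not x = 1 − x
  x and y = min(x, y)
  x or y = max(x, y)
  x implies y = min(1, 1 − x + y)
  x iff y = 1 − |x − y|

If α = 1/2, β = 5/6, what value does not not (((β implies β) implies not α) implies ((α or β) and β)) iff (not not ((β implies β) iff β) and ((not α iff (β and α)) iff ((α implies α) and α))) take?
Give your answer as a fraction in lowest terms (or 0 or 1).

β implies β = 5/6 implies 5/6 = 1
not α = not 1/2 = 1/2
(β implies β) implies not α = 1 implies 1/2 = 1/2
α or β = 1/2 or 5/6 = 5/6
(α or β) and β = 5/6 and 5/6 = 5/6
((β implies β) implies not α) implies ((α or β) and β) = 1/2 implies 5/6 = 1
not (((β implies β) implies not α) implies ((α or β) and β)) = not 1 = 0
not not (((β implies β) implies not α) implies ((α or β) and β)) = not 0 = 1
β implies β = 5/6 implies 5/6 = 1
(β implies β) iff β = 1 iff 5/6 = 5/6
not ((β implies β) iff β) = not 5/6 = 1/6
not not ((β implies β) iff β) = not 1/6 = 5/6
not α = not 1/2 = 1/2
β and α = 5/6 and 1/2 = 1/2
not α iff (β and α) = 1/2 iff 1/2 = 1
α implies α = 1/2 implies 1/2 = 1
(α implies α) and α = 1 and 1/2 = 1/2
(not α iff (β and α)) iff ((α implies α) and α) = 1 iff 1/2 = 1/2
not not ((β implies β) iff β) and ((not α iff (β and α)) iff ((α implies α) and α)) = 5/6 and 1/2 = 1/2
not not (((β implies β) implies not α) implies ((α or β) and β)) iff (not not ((β implies β) iff β) and ((not α iff (β and α)) iff ((α implies α) and α))) = 1 iff 1/2 = 1/2

1/2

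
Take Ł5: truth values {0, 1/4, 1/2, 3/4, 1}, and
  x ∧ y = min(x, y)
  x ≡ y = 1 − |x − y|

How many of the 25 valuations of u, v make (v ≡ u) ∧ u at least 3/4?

value 1: 1 assignment (counts)
value 3/4: 4 assignments (counts)
value 1/2: 7 assignments
value 1/4: 7 assignments
value 0: 6 assignments
So 5 of the 25 assignments meet the threshold.

5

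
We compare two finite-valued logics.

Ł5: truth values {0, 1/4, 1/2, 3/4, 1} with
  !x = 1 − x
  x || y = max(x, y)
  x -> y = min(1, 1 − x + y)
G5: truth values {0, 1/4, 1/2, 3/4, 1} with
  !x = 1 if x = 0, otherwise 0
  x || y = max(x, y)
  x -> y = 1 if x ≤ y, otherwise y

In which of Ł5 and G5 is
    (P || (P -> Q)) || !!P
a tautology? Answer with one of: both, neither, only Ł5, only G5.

only G5

In Ł5: at P = 1/4, Q = 0 the value is 3/4 — not a tautology.
In G5: every assignment gives 1 — tautology.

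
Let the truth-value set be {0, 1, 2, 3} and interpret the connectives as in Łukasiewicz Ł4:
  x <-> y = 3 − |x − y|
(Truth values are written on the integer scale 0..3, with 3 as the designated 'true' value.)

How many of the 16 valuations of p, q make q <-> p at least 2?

p = 0, q = 0 ↦ 3  ≥
p = 0, q = 1 ↦ 2  ≥
p = 0, q = 2 ↦ 1  <
p = 0, q = 3 ↦ 0  <
p = 1, q = 0 ↦ 2  ≥
p = 1, q = 1 ↦ 3  ≥
p = 1, q = 2 ↦ 2  ≥
p = 1, q = 3 ↦ 1  <
p = 2, q = 0 ↦ 1  <
p = 2, q = 1 ↦ 2  ≥
p = 2, q = 2 ↦ 3  ≥
p = 2, q = 3 ↦ 2  ≥
p = 3, q = 0 ↦ 0  <
p = 3, q = 1 ↦ 1  <
p = 3, q = 2 ↦ 2  ≥
p = 3, q = 3 ↦ 3  ≥
So 10 of the 16 assignments meet the threshold.

10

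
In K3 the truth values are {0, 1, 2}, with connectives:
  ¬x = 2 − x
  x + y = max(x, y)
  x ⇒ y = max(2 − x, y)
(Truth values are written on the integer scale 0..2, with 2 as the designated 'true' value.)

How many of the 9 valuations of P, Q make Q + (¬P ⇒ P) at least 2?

5

P = 0, Q = 0 ↦ 0  <
P = 0, Q = 1 ↦ 1  <
P = 0, Q = 2 ↦ 2  ≥
P = 1, Q = 0 ↦ 1  <
P = 1, Q = 1 ↦ 1  <
P = 1, Q = 2 ↦ 2  ≥
P = 2, Q = 0 ↦ 2  ≥
P = 2, Q = 1 ↦ 2  ≥
P = 2, Q = 2 ↦ 2  ≥
So 5 of the 9 assignments meet the threshold.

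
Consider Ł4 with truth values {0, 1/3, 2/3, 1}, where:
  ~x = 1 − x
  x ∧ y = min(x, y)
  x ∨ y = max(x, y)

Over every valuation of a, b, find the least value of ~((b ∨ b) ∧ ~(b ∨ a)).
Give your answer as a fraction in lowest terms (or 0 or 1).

2/3

Take a = 0, b = 1/3:
b ∨ b = 1/3 ∨ 1/3 = 1/3
b ∨ a = 1/3 ∨ 0 = 1/3
~(b ∨ a) = ~1/3 = 2/3
(b ∨ b) ∧ ~(b ∨ a) = 1/3 ∧ 2/3 = 1/3
~((b ∨ b) ∧ ~(b ∨ a)) = ~1/3 = 2/3
No assignment yields a value below 2/3, so this is the minimum.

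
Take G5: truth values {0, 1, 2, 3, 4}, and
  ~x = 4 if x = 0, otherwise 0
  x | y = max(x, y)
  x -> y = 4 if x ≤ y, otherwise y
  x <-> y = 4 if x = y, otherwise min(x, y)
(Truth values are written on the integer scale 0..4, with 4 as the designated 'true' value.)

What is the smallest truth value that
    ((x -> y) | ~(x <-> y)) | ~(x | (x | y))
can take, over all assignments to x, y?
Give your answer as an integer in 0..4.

1

Take x = 2, y = 1:
x -> y = 2 -> 1 = 1
x <-> y = 2 <-> 1 = 1
~(x <-> y) = ~1 = 0
(x -> y) | ~(x <-> y) = 1 | 0 = 1
x | y = 2 | 1 = 2
x | (x | y) = 2 | 2 = 2
~(x | (x | y)) = ~2 = 0
((x -> y) | ~(x <-> y)) | ~(x | (x | y)) = 1 | 0 = 1
No assignment yields a value below 1, so this is the minimum.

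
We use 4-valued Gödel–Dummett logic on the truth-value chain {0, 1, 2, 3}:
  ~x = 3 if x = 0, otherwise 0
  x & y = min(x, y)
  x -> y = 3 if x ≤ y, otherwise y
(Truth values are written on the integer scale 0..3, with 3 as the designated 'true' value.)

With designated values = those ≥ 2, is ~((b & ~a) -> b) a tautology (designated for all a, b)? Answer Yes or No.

No

Counterexample: take a = 0, b = 0.
~a = ~0 = 3
b & ~a = 0 & 3 = 0
(b & ~a) -> b = 0 -> 0 = 3
~((b & ~a) -> b) = ~3 = 0
This gives 0, which is below 2.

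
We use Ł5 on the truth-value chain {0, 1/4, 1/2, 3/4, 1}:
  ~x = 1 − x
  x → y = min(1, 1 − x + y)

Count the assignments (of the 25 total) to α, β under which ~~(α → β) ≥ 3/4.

value 1: 15 assignments (counts)
value 3/4: 4 assignments (counts)
value 1/2: 3 assignments
value 1/4: 2 assignments
value 0: 1 assignment
So 19 of the 25 assignments meet the threshold.

19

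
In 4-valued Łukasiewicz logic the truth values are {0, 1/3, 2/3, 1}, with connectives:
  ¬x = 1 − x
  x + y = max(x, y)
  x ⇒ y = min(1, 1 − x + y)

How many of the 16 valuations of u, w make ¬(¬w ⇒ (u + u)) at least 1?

1

u = 0, w = 0 ↦ 1  ≥
u = 0, w = 1/3 ↦ 2/3  <
u = 0, w = 2/3 ↦ 1/3  <
u = 0, w = 1 ↦ 0  <
u = 1/3, w = 0 ↦ 2/3  <
u = 1/3, w = 1/3 ↦ 1/3  <
u = 1/3, w = 2/3 ↦ 0  <
u = 1/3, w = 1 ↦ 0  <
u = 2/3, w = 0 ↦ 1/3  <
u = 2/3, w = 1/3 ↦ 0  <
u = 2/3, w = 2/3 ↦ 0  <
u = 2/3, w = 1 ↦ 0  <
u = 1, w = 0 ↦ 0  <
u = 1, w = 1/3 ↦ 0  <
u = 1, w = 2/3 ↦ 0  <
u = 1, w = 1 ↦ 0  <
So 1 of the 16 assignments meets the threshold.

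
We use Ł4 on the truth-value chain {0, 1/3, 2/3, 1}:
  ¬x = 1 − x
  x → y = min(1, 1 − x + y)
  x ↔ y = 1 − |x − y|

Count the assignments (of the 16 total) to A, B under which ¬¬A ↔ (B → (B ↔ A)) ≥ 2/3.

A = 0, B = 0 ↦ 0  <
A = 0, B = 1/3 ↦ 0  <
A = 0, B = 2/3 ↦ 1/3  <
A = 0, B = 1 ↦ 1  ≥
A = 1/3, B = 0 ↦ 1/3  <
A = 1/3, B = 1/3 ↦ 1/3  <
A = 1/3, B = 2/3 ↦ 1/3  <
A = 1/3, B = 1 ↦ 1  ≥
A = 2/3, B = 0 ↦ 2/3  ≥
A = 2/3, B = 1/3 ↦ 2/3  ≥
A = 2/3, B = 2/3 ↦ 2/3  ≥
A = 2/3, B = 1 ↦ 1  ≥
A = 1, B = 0 ↦ 1  ≥
A = 1, B = 1/3 ↦ 1  ≥
A = 1, B = 2/3 ↦ 1  ≥
A = 1, B = 1 ↦ 1  ≥
So 10 of the 16 assignments meet the threshold.

10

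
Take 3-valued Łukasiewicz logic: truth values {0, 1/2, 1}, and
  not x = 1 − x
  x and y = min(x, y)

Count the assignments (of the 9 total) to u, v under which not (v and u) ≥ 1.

u = 0, v = 0 ↦ 1  ≥
u = 0, v = 1/2 ↦ 1  ≥
u = 0, v = 1 ↦ 1  ≥
u = 1/2, v = 0 ↦ 1  ≥
u = 1/2, v = 1/2 ↦ 1/2  <
u = 1/2, v = 1 ↦ 1/2  <
u = 1, v = 0 ↦ 1  ≥
u = 1, v = 1/2 ↦ 1/2  <
u = 1, v = 1 ↦ 0  <
So 5 of the 9 assignments meet the threshold.

5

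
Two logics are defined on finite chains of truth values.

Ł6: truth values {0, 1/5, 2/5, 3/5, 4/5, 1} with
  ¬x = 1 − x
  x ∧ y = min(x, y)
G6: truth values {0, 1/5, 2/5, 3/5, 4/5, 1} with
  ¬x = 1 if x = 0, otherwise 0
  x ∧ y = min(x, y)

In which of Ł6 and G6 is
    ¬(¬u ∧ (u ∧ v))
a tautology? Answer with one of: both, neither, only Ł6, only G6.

only G6

In Ł6: at u = 1/5, v = 1/5 the value is 4/5 — not a tautology.
In G6: every assignment gives 1 — tautology.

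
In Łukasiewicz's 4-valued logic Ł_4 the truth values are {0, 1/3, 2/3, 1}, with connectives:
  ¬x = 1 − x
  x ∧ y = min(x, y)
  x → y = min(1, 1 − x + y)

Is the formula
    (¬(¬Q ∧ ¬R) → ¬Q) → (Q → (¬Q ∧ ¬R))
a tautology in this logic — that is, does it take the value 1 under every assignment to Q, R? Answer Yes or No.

Yes

Q = 0, R = 0 ↦ 1
Q = 0, R = 1/3 ↦ 1
Q = 0, R = 2/3 ↦ 1
Q = 0, R = 1 ↦ 1
Q = 1/3, R = 0 ↦ 1
Q = 1/3, R = 1/3 ↦ 1
Q = 1/3, R = 2/3 ↦ 1
Q = 1/3, R = 1 ↦ 1
Q = 2/3, R = 0 ↦ 1
Q = 2/3, R = 1/3 ↦ 1
Q = 2/3, R = 2/3 ↦ 1
Q = 2/3, R = 1 ↦ 1
Q = 1, R = 0 ↦ 1
Q = 1, R = 1/3 ↦ 1
Q = 1, R = 2/3 ↦ 1
Q = 1, R = 1 ↦ 1
Every assignment gives a value ≥ 1.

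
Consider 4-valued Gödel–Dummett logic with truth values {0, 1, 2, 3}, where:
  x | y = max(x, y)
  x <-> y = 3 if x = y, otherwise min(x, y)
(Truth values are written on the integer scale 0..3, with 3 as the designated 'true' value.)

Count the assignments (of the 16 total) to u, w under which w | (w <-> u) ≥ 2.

u = 0, w = 0 ↦ 3  ≥
u = 0, w = 1 ↦ 1  <
u = 0, w = 2 ↦ 2  ≥
u = 0, w = 3 ↦ 3  ≥
u = 1, w = 0 ↦ 0  <
u = 1, w = 1 ↦ 3  ≥
u = 1, w = 2 ↦ 2  ≥
u = 1, w = 3 ↦ 3  ≥
u = 2, w = 0 ↦ 0  <
u = 2, w = 1 ↦ 1  <
u = 2, w = 2 ↦ 3  ≥
u = 2, w = 3 ↦ 3  ≥
u = 3, w = 0 ↦ 0  <
u = 3, w = 1 ↦ 1  <
u = 3, w = 2 ↦ 2  ≥
u = 3, w = 3 ↦ 3  ≥
So 10 of the 16 assignments meet the threshold.

10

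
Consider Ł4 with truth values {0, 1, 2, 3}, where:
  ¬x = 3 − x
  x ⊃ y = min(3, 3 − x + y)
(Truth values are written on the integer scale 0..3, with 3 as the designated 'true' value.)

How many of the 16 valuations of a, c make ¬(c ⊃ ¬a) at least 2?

a = 0, c = 0 ↦ 0  <
a = 0, c = 1 ↦ 0  <
a = 0, c = 2 ↦ 0  <
a = 0, c = 3 ↦ 0  <
a = 1, c = 0 ↦ 0  <
a = 1, c = 1 ↦ 0  <
a = 1, c = 2 ↦ 0  <
a = 1, c = 3 ↦ 1  <
a = 2, c = 0 ↦ 0  <
a = 2, c = 1 ↦ 0  <
a = 2, c = 2 ↦ 1  <
a = 2, c = 3 ↦ 2  ≥
a = 3, c = 0 ↦ 0  <
a = 3, c = 1 ↦ 1  <
a = 3, c = 2 ↦ 2  ≥
a = 3, c = 3 ↦ 3  ≥
So 3 of the 16 assignments meet the threshold.

3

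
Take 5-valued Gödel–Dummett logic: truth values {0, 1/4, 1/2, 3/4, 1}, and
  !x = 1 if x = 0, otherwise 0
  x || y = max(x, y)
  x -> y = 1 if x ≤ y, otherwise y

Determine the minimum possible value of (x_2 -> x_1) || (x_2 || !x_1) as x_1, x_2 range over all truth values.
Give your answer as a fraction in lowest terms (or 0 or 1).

Take x_1 = 1/4, x_2 = 1/2:
x_2 -> x_1 = 1/2 -> 1/4 = 1/4
!x_1 = !1/4 = 0
x_2 || !x_1 = 1/2 || 0 = 1/2
(x_2 -> x_1) || (x_2 || !x_1) = 1/4 || 1/2 = 1/2
No assignment yields a value below 1/2, so this is the minimum.

1/2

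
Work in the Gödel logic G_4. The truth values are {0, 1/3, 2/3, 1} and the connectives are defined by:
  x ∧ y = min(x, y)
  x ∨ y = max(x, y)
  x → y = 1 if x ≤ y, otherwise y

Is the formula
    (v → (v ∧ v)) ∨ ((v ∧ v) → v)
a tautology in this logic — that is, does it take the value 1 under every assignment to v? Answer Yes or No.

v = 0 ↦ 1
v = 1/3 ↦ 1
v = 2/3 ↦ 1
v = 1 ↦ 1
Every assignment gives a value ≥ 1.

Yes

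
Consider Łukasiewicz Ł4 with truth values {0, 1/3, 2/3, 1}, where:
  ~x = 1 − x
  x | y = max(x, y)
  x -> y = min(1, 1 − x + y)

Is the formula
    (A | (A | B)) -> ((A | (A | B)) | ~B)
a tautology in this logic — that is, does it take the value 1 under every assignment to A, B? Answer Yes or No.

Yes

A = 0, B = 0 ↦ 1
A = 0, B = 1/3 ↦ 1
A = 0, B = 2/3 ↦ 1
A = 0, B = 1 ↦ 1
A = 1/3, B = 0 ↦ 1
A = 1/3, B = 1/3 ↦ 1
A = 1/3, B = 2/3 ↦ 1
A = 1/3, B = 1 ↦ 1
A = 2/3, B = 0 ↦ 1
A = 2/3, B = 1/3 ↦ 1
A = 2/3, B = 2/3 ↦ 1
A = 2/3, B = 1 ↦ 1
A = 1, B = 0 ↦ 1
A = 1, B = 1/3 ↦ 1
A = 1, B = 2/3 ↦ 1
A = 1, B = 1 ↦ 1
Every assignment gives a value ≥ 1.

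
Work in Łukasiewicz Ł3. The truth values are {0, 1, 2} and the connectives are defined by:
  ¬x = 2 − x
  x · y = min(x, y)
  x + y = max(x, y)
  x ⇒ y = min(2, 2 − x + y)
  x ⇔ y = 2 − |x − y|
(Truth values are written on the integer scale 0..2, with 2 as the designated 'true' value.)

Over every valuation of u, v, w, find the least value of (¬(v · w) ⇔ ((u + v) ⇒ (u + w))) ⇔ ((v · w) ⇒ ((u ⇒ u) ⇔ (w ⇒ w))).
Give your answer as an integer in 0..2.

Take u = 0, v = 2, w = 0:
v · w = 2 · 0 = 0
¬(v · w) = ¬0 = 2
u + v = 0 + 2 = 2
u + w = 0 + 0 = 0
(u + v) ⇒ (u + w) = 2 ⇒ 0 = 0
¬(v · w) ⇔ ((u + v) ⇒ (u + w)) = 2 ⇔ 0 = 0
v · w = 2 · 0 = 0
u ⇒ u = 0 ⇒ 0 = 2
w ⇒ w = 0 ⇒ 0 = 2
(u ⇒ u) ⇔ (w ⇒ w) = 2 ⇔ 2 = 2
(v · w) ⇒ ((u ⇒ u) ⇔ (w ⇒ w)) = 0 ⇒ 2 = 2
(¬(v · w) ⇔ ((u + v) ⇒ (u + w))) ⇔ ((v · w) ⇒ ((u ⇒ u) ⇔ (w ⇒ w))) = 0 ⇔ 2 = 0
No assignment yields a value below 0, so this is the minimum.

0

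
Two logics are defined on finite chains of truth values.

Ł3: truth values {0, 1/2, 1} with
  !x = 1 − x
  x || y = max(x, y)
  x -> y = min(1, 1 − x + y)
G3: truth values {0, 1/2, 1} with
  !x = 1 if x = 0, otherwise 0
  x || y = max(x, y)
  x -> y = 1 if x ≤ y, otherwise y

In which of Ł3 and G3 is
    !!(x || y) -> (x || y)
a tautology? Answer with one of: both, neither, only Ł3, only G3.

only Ł3

In Ł3: every assignment gives 1 — tautology.
In G3: at x = 0, y = 1/2 the value is 1/2 — not a tautology.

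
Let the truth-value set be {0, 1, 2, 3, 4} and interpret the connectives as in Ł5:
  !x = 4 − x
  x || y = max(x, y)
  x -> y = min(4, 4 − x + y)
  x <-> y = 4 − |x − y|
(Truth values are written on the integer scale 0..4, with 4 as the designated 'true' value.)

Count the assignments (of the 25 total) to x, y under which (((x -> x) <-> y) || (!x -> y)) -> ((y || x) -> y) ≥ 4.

value 4: 18 assignments (counts)
value 3: 2 assignments
value 2: 3 assignments
value 1: 1 assignment
value 0: 1 assignment
So 18 of the 25 assignments meet the threshold.

18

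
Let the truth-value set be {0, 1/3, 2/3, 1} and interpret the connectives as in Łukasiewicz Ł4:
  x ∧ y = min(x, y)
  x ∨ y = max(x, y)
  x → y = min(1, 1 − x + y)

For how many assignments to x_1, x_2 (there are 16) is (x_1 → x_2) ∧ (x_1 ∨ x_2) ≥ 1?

4

x_1 = 0, x_2 = 0 ↦ 0  <
x_1 = 0, x_2 = 1/3 ↦ 1/3  <
x_1 = 0, x_2 = 2/3 ↦ 2/3  <
x_1 = 0, x_2 = 1 ↦ 1  ≥
x_1 = 1/3, x_2 = 0 ↦ 1/3  <
x_1 = 1/3, x_2 = 1/3 ↦ 1/3  <
x_1 = 1/3, x_2 = 2/3 ↦ 2/3  <
x_1 = 1/3, x_2 = 1 ↦ 1  ≥
x_1 = 2/3, x_2 = 0 ↦ 1/3  <
x_1 = 2/3, x_2 = 1/3 ↦ 2/3  <
x_1 = 2/3, x_2 = 2/3 ↦ 2/3  <
x_1 = 2/3, x_2 = 1 ↦ 1  ≥
x_1 = 1, x_2 = 0 ↦ 0  <
x_1 = 1, x_2 = 1/3 ↦ 1/3  <
x_1 = 1, x_2 = 2/3 ↦ 2/3  <
x_1 = 1, x_2 = 1 ↦ 1  ≥
So 4 of the 16 assignments meet the threshold.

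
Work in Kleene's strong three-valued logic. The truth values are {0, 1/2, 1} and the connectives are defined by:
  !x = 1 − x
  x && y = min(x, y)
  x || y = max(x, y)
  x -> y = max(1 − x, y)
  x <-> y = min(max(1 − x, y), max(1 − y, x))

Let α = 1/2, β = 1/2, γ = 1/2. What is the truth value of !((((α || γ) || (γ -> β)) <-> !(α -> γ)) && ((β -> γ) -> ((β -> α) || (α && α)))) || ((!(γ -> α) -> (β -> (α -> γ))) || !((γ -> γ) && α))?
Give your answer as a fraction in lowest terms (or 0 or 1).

α || γ = 1/2 || 1/2 = 1/2
γ -> β = 1/2 -> 1/2 = 1/2
(α || γ) || (γ -> β) = 1/2 || 1/2 = 1/2
α -> γ = 1/2 -> 1/2 = 1/2
!(α -> γ) = !1/2 = 1/2
((α || γ) || (γ -> β)) <-> !(α -> γ) = 1/2 <-> 1/2 = 1/2
β -> γ = 1/2 -> 1/2 = 1/2
β -> α = 1/2 -> 1/2 = 1/2
α && α = 1/2 && 1/2 = 1/2
(β -> α) || (α && α) = 1/2 || 1/2 = 1/2
(β -> γ) -> ((β -> α) || (α && α)) = 1/2 -> 1/2 = 1/2
(((α || γ) || (γ -> β)) <-> !(α -> γ)) && ((β -> γ) -> ((β -> α) || (α && α))) = 1/2 && 1/2 = 1/2
!((((α || γ) || (γ -> β)) <-> !(α -> γ)) && ((β -> γ) -> ((β -> α) || (α && α)))) = !1/2 = 1/2
γ -> α = 1/2 -> 1/2 = 1/2
!(γ -> α) = !1/2 = 1/2
α -> γ = 1/2 -> 1/2 = 1/2
β -> (α -> γ) = 1/2 -> 1/2 = 1/2
!(γ -> α) -> (β -> (α -> γ)) = 1/2 -> 1/2 = 1/2
γ -> γ = 1/2 -> 1/2 = 1/2
(γ -> γ) && α = 1/2 && 1/2 = 1/2
!((γ -> γ) && α) = !1/2 = 1/2
(!(γ -> α) -> (β -> (α -> γ))) || !((γ -> γ) && α) = 1/2 || 1/2 = 1/2
!((((α || γ) || (γ -> β)) <-> !(α -> γ)) && ((β -> γ) -> ((β -> α) || (α && α)))) || ((!(γ -> α) -> (β -> (α -> γ))) || !((γ -> γ) && α)) = 1/2 || 1/2 = 1/2

1/2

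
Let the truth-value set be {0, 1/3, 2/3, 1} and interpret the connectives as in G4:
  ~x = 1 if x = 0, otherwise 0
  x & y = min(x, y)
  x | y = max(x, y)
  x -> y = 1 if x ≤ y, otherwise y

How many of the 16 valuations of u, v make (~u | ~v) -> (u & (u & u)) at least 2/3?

11

u = 0, v = 0 ↦ 0  <
u = 0, v = 1/3 ↦ 0  <
u = 0, v = 2/3 ↦ 0  <
u = 0, v = 1 ↦ 0  <
u = 1/3, v = 0 ↦ 1/3  <
u = 1/3, v = 1/3 ↦ 1  ≥
u = 1/3, v = 2/3 ↦ 1  ≥
u = 1/3, v = 1 ↦ 1  ≥
u = 2/3, v = 0 ↦ 2/3  ≥
u = 2/3, v = 1/3 ↦ 1  ≥
u = 2/3, v = 2/3 ↦ 1  ≥
u = 2/3, v = 1 ↦ 1  ≥
u = 1, v = 0 ↦ 1  ≥
u = 1, v = 1/3 ↦ 1  ≥
u = 1, v = 2/3 ↦ 1  ≥
u = 1, v = 1 ↦ 1  ≥
So 11 of the 16 assignments meet the threshold.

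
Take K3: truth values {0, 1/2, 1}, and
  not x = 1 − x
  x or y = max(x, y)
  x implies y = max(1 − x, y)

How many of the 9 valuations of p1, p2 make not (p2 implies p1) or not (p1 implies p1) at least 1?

p1 = 0, p2 = 0 ↦ 0  <
p1 = 0, p2 = 1/2 ↦ 1/2  <
p1 = 0, p2 = 1 ↦ 1  ≥
p1 = 1/2, p2 = 0 ↦ 1/2  <
p1 = 1/2, p2 = 1/2 ↦ 1/2  <
p1 = 1/2, p2 = 1 ↦ 1/2  <
p1 = 1, p2 = 0 ↦ 0  <
p1 = 1, p2 = 1/2 ↦ 0  <
p1 = 1, p2 = 1 ↦ 0  <
So 1 of the 9 assignments meets the threshold.

1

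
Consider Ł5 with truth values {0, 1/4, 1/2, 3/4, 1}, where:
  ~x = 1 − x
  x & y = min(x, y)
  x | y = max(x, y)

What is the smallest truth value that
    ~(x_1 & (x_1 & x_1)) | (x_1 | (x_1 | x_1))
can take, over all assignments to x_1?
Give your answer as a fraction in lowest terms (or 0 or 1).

Take x_1 = 1/2:
x_1 & x_1 = 1/2 & 1/2 = 1/2
x_1 & (x_1 & x_1) = 1/2 & 1/2 = 1/2
~(x_1 & (x_1 & x_1)) = ~1/2 = 1/2
x_1 | x_1 = 1/2 | 1/2 = 1/2
x_1 | (x_1 | x_1) = 1/2 | 1/2 = 1/2
~(x_1 & (x_1 & x_1)) | (x_1 | (x_1 | x_1)) = 1/2 | 1/2 = 1/2
No assignment yields a value below 1/2, so this is the minimum.

1/2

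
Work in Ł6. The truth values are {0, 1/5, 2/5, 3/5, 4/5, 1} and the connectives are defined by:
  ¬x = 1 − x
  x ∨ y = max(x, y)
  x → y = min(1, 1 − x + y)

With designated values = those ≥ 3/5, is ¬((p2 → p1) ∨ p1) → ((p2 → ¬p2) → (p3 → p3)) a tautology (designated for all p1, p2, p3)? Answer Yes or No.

Yes

At p1 = 1/5, p2 = 0, p3 = 0, for instance:
p2 → p1 = 0 → 1/5 = 1
(p2 → p1) ∨ p1 = 1 ∨ 1/5 = 1
¬((p2 → p1) ∨ p1) = ¬1 = 0
¬p2 = ¬0 = 1
p2 → ¬p2 = 0 → 1 = 1
p3 → p3 = 0 → 0 = 1
(p2 → ¬p2) → (p3 → p3) = 1 → 1 = 1
¬((p2 → p1) ∨ p1) → ((p2 → ¬p2) → (p3 → p3)) = 0 → 1 = 1
and checking the remaining 215 assignments likewise gives ≥ 3/5 in every case.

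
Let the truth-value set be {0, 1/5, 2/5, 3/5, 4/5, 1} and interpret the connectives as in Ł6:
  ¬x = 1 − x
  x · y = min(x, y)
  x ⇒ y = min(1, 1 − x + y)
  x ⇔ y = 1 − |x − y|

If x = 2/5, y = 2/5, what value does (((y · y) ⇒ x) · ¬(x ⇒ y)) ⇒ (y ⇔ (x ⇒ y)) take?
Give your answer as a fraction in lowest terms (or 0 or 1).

y · y = 2/5 · 2/5 = 2/5
(y · y) ⇒ x = 2/5 ⇒ 2/5 = 1
x ⇒ y = 2/5 ⇒ 2/5 = 1
¬(x ⇒ y) = ¬1 = 0
((y · y) ⇒ x) · ¬(x ⇒ y) = 1 · 0 = 0
x ⇒ y = 2/5 ⇒ 2/5 = 1
y ⇔ (x ⇒ y) = 2/5 ⇔ 1 = 2/5
(((y · y) ⇒ x) · ¬(x ⇒ y)) ⇒ (y ⇔ (x ⇒ y)) = 0 ⇒ 2/5 = 1

1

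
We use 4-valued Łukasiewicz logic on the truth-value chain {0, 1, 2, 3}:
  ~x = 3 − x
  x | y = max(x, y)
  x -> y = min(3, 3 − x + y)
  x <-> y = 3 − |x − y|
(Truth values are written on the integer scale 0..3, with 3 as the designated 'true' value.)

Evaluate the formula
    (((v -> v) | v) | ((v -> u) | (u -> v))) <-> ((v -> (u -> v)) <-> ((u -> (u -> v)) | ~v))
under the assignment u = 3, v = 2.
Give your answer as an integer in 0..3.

2

v -> v = 2 -> 2 = 3
(v -> v) | v = 3 | 2 = 3
v -> u = 2 -> 3 = 3
u -> v = 3 -> 2 = 2
(v -> u) | (u -> v) = 3 | 2 = 3
((v -> v) | v) | ((v -> u) | (u -> v)) = 3 | 3 = 3
u -> v = 3 -> 2 = 2
v -> (u -> v) = 2 -> 2 = 3
u -> v = 3 -> 2 = 2
u -> (u -> v) = 3 -> 2 = 2
~v = ~2 = 1
(u -> (u -> v)) | ~v = 2 | 1 = 2
(v -> (u -> v)) <-> ((u -> (u -> v)) | ~v) = 3 <-> 2 = 2
(((v -> v) | v) | ((v -> u) | (u -> v))) <-> ((v -> (u -> v)) <-> ((u -> (u -> v)) | ~v)) = 3 <-> 2 = 2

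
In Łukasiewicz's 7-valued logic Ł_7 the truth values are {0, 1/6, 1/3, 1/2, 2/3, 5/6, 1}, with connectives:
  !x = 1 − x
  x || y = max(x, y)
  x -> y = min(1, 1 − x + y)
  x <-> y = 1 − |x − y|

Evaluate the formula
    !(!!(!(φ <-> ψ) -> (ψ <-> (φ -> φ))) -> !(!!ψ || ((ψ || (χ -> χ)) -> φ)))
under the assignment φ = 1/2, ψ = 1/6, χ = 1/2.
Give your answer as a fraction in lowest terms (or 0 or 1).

φ <-> ψ = 1/2 <-> 1/6 = 2/3
!(φ <-> ψ) = !2/3 = 1/3
φ -> φ = 1/2 -> 1/2 = 1
ψ <-> (φ -> φ) = 1/6 <-> 1 = 1/6
!(φ <-> ψ) -> (ψ <-> (φ -> φ)) = 1/3 -> 1/6 = 5/6
!(!(φ <-> ψ) -> (ψ <-> (φ -> φ))) = !5/6 = 1/6
!!(!(φ <-> ψ) -> (ψ <-> (φ -> φ))) = !1/6 = 5/6
!ψ = !1/6 = 5/6
!!ψ = !5/6 = 1/6
χ -> χ = 1/2 -> 1/2 = 1
ψ || (χ -> χ) = 1/6 || 1 = 1
(ψ || (χ -> χ)) -> φ = 1 -> 1/2 = 1/2
!!ψ || ((ψ || (χ -> χ)) -> φ) = 1/6 || 1/2 = 1/2
!(!!ψ || ((ψ || (χ -> χ)) -> φ)) = !1/2 = 1/2
!!(!(φ <-> ψ) -> (ψ <-> (φ -> φ))) -> !(!!ψ || ((ψ || (χ -> χ)) -> φ)) = 5/6 -> 1/2 = 2/3
!(!!(!(φ <-> ψ) -> (ψ <-> (φ -> φ))) -> !(!!ψ || ((ψ || (χ -> χ)) -> φ))) = !2/3 = 1/3

1/3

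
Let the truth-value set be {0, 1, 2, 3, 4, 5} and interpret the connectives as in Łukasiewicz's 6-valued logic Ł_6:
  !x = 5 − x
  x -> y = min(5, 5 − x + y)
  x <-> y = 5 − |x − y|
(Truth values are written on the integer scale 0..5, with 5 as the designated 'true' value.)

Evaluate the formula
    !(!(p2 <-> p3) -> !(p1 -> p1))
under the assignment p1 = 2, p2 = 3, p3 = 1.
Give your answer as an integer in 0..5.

p2 <-> p3 = 3 <-> 1 = 3
!(p2 <-> p3) = !3 = 2
p1 -> p1 = 2 -> 2 = 5
!(p1 -> p1) = !5 = 0
!(p2 <-> p3) -> !(p1 -> p1) = 2 -> 0 = 3
!(!(p2 <-> p3) -> !(p1 -> p1)) = !3 = 2

2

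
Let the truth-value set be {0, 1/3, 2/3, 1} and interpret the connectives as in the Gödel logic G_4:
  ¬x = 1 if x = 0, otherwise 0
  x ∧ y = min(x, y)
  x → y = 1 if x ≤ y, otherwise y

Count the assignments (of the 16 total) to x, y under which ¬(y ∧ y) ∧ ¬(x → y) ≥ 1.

3

x = 0, y = 0 ↦ 0  <
x = 0, y = 1/3 ↦ 0  <
x = 0, y = 2/3 ↦ 0  <
x = 0, y = 1 ↦ 0  <
x = 1/3, y = 0 ↦ 1  ≥
x = 1/3, y = 1/3 ↦ 0  <
x = 1/3, y = 2/3 ↦ 0  <
x = 1/3, y = 1 ↦ 0  <
x = 2/3, y = 0 ↦ 1  ≥
x = 2/3, y = 1/3 ↦ 0  <
x = 2/3, y = 2/3 ↦ 0  <
x = 2/3, y = 1 ↦ 0  <
x = 1, y = 0 ↦ 1  ≥
x = 1, y = 1/3 ↦ 0  <
x = 1, y = 2/3 ↦ 0  <
x = 1, y = 1 ↦ 0  <
So 3 of the 16 assignments meet the threshold.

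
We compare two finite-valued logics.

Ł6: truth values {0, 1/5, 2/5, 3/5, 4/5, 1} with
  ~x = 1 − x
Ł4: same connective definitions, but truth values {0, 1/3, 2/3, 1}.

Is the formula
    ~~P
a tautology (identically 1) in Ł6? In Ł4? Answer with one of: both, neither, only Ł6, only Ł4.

neither

In Ł6: at P = 0 the value is 0 — not a tautology.
In Ł4: at P = 0 the value is 0 — not a tautology.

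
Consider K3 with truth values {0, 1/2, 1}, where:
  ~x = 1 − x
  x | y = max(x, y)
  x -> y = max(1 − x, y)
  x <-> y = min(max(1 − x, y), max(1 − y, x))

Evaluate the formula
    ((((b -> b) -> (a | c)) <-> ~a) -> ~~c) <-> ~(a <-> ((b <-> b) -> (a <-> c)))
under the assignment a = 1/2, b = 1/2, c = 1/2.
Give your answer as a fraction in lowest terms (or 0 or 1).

1/2

b -> b = 1/2 -> 1/2 = 1/2
a | c = 1/2 | 1/2 = 1/2
(b -> b) -> (a | c) = 1/2 -> 1/2 = 1/2
~a = ~1/2 = 1/2
((b -> b) -> (a | c)) <-> ~a = 1/2 <-> 1/2 = 1/2
~c = ~1/2 = 1/2
~~c = ~1/2 = 1/2
(((b -> b) -> (a | c)) <-> ~a) -> ~~c = 1/2 -> 1/2 = 1/2
b <-> b = 1/2 <-> 1/2 = 1/2
a <-> c = 1/2 <-> 1/2 = 1/2
(b <-> b) -> (a <-> c) = 1/2 -> 1/2 = 1/2
a <-> ((b <-> b) -> (a <-> c)) = 1/2 <-> 1/2 = 1/2
~(a <-> ((b <-> b) -> (a <-> c))) = ~1/2 = 1/2
((((b -> b) -> (a | c)) <-> ~a) -> ~~c) <-> ~(a <-> ((b <-> b) -> (a <-> c))) = 1/2 <-> 1/2 = 1/2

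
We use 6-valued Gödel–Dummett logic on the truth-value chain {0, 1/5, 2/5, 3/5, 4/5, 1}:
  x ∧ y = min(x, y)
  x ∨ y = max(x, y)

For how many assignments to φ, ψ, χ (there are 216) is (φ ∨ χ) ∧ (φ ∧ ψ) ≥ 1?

6

value 1: 6 assignments (counts)
value 4/5: 18 assignments
value 3/5: 30 assignments
value 2/5: 42 assignments
value 1/5: 54 assignments
value 0: 66 assignments
So 6 of the 216 assignments meet the threshold.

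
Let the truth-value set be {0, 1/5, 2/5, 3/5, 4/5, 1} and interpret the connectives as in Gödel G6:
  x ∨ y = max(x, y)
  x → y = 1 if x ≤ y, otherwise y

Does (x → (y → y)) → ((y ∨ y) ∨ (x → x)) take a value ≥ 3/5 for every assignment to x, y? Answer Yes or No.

Yes

At x = 1/5, y = 1, for instance:
y → y = 1 → 1 = 1
x → (y → y) = 1/5 → 1 = 1
y ∨ y = 1 ∨ 1 = 1
x → x = 1/5 → 1/5 = 1
(y ∨ y) ∨ (x → x) = 1 ∨ 1 = 1
(x → (y → y)) → ((y ∨ y) ∨ (x → x)) = 1 → 1 = 1
and checking the remaining 35 assignments likewise gives ≥ 3/5 in every case.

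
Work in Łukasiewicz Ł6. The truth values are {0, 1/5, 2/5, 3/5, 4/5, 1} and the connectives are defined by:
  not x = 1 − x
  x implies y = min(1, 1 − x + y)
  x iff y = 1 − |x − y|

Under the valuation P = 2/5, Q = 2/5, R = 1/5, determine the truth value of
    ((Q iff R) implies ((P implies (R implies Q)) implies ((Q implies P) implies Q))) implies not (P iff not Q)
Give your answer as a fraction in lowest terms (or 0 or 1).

3/5

Q iff R = 2/5 iff 1/5 = 4/5
R implies Q = 1/5 implies 2/5 = 1
P implies (R implies Q) = 2/5 implies 1 = 1
Q implies P = 2/5 implies 2/5 = 1
(Q implies P) implies Q = 1 implies 2/5 = 2/5
(P implies (R implies Q)) implies ((Q implies P) implies Q) = 1 implies 2/5 = 2/5
(Q iff R) implies ((P implies (R implies Q)) implies ((Q implies P) implies Q)) = 4/5 implies 2/5 = 3/5
not Q = not 2/5 = 3/5
P iff not Q = 2/5 iff 3/5 = 4/5
not (P iff not Q) = not 4/5 = 1/5
((Q iff R) implies ((P implies (R implies Q)) implies ((Q implies P) implies Q))) implies not (P iff not Q) = 3/5 implies 1/5 = 3/5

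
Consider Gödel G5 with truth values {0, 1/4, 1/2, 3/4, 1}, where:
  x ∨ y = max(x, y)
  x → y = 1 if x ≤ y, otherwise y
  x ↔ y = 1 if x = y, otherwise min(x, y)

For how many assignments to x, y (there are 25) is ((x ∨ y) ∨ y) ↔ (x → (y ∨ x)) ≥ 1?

value 1: 9 assignments (counts)
value 3/4: 7 assignments
value 1/2: 5 assignments
value 1/4: 3 assignments
value 0: 1 assignment
So 9 of the 25 assignments meet the threshold.

9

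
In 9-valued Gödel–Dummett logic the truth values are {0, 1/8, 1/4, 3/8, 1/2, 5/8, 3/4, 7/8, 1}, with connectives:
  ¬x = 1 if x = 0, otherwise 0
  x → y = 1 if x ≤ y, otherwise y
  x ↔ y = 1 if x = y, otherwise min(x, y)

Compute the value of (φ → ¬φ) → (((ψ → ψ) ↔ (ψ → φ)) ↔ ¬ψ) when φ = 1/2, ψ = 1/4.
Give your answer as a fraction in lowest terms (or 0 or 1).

1

¬φ = ¬1/2 = 0
φ → ¬φ = 1/2 → 0 = 0
ψ → ψ = 1/4 → 1/4 = 1
ψ → φ = 1/4 → 1/2 = 1
(ψ → ψ) ↔ (ψ → φ) = 1 ↔ 1 = 1
¬ψ = ¬1/4 = 0
((ψ → ψ) ↔ (ψ → φ)) ↔ ¬ψ = 1 ↔ 0 = 0
(φ → ¬φ) → (((ψ → ψ) ↔ (ψ → φ)) ↔ ¬ψ) = 0 → 0 = 1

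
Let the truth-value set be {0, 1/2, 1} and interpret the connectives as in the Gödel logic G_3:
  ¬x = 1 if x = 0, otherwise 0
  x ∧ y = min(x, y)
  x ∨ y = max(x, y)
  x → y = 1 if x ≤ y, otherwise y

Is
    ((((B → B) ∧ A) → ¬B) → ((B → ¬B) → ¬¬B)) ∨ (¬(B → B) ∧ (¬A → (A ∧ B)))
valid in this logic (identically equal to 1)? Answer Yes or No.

Counterexample: take A = 0, B = 0.
B → B = 0 → 0 = 1
(B → B) ∧ A = 1 ∧ 0 = 0
¬B = ¬0 = 1
((B → B) ∧ A) → ¬B = 0 → 1 = 1
¬B = ¬0 = 1
B → ¬B = 0 → 1 = 1
¬B = ¬0 = 1
¬¬B = ¬1 = 0
(B → ¬B) → ¬¬B = 1 → 0 = 0
(((B → B) ∧ A) → ¬B) → ((B → ¬B) → ¬¬B) = 1 → 0 = 0
B → B = 0 → 0 = 1
¬(B → B) = ¬1 = 0
¬A = ¬0 = 1
A ∧ B = 0 ∧ 0 = 0
¬A → (A ∧ B) = 1 → 0 = 0
¬(B → B) ∧ (¬A → (A ∧ B)) = 0 ∧ 0 = 0
((((B → B) ∧ A) → ¬B) → ((B → ¬B) → ¬¬B)) ∨ (¬(B → B) ∧ (¬A → (A ∧ B))) = 0 ∨ 0 = 0
This gives 0 ≠ 1.

No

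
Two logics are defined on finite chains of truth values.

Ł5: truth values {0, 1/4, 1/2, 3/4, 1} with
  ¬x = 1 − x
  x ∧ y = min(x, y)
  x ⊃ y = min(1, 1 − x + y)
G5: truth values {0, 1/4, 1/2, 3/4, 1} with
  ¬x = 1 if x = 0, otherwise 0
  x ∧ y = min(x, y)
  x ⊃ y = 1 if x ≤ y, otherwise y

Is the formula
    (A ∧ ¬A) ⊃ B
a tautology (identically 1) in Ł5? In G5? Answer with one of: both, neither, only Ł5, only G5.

only G5

In Ł5: at A = 1/4, B = 0 the value is 3/4 — not a tautology.
In G5: every assignment gives 1 — tautology.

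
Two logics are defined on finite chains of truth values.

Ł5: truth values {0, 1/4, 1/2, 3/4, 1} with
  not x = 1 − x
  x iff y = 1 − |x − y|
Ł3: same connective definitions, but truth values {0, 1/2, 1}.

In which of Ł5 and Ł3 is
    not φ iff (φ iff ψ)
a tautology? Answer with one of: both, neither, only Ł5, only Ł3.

In Ł5: at φ = 0, ψ = 1/4 the value is 3/4 — not a tautology.
In Ł3: at φ = 0, ψ = 1/2 the value is 1/2 — not a tautology.

neither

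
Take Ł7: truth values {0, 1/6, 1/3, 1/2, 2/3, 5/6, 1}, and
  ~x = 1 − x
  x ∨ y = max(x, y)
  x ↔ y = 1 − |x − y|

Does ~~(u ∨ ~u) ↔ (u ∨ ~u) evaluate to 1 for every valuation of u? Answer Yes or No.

u = 0 ↦ 1
u = 1/6 ↦ 1
u = 1/3 ↦ 1
u = 1/2 ↦ 1
u = 2/3 ↦ 1
u = 5/6 ↦ 1
u = 1 ↦ 1
Every assignment gives a value ≥ 1.

Yes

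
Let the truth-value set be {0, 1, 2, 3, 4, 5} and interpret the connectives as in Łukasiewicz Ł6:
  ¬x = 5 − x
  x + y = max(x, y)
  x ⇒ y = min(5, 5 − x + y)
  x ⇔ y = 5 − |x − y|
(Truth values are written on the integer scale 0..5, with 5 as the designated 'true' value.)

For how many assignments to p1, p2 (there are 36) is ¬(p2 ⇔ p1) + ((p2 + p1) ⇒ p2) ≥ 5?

22

value 5: 22 assignments (counts)
value 4: 7 assignments
value 3: 7 assignments
So 22 of the 36 assignments meet the threshold.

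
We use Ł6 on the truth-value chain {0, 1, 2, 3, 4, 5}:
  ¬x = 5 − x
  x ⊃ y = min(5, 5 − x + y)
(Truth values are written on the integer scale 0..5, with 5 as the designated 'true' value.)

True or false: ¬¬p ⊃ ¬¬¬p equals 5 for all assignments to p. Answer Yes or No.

Counterexample: take p = 3.
¬p = ¬3 = 2
¬¬p = ¬2 = 3
¬p = ¬3 = 2
¬¬p = ¬2 = 3
¬¬¬p = ¬3 = 2
¬¬p ⊃ ¬¬¬p = 3 ⊃ 2 = 4
This gives 4 ≠ 5.

No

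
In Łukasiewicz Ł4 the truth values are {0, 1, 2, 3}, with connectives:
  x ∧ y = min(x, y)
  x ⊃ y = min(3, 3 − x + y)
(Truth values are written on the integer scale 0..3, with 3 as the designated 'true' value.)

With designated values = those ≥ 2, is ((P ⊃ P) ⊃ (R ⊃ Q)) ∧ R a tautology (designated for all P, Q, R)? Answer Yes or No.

Counterexample: take P = 0, Q = 0, R = 0.
P ⊃ P = 0 ⊃ 0 = 3
R ⊃ Q = 0 ⊃ 0 = 3
(P ⊃ P) ⊃ (R ⊃ Q) = 3 ⊃ 3 = 3
((P ⊃ P) ⊃ (R ⊃ Q)) ∧ R = 3 ∧ 0 = 0
This gives 0, which is below 2.

No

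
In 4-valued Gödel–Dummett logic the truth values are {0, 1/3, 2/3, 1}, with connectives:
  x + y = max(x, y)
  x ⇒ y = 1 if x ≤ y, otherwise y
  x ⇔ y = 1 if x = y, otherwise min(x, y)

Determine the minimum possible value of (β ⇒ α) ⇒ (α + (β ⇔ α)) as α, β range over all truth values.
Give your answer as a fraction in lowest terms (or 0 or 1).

1/3

Take α = 1/3, β = 0:
β ⇒ α = 0 ⇒ 1/3 = 1
β ⇔ α = 0 ⇔ 1/3 = 0
α + (β ⇔ α) = 1/3 + 0 = 1/3
(β ⇒ α) ⇒ (α + (β ⇔ α)) = 1 ⇒ 1/3 = 1/3
No assignment yields a value below 1/3, so this is the minimum.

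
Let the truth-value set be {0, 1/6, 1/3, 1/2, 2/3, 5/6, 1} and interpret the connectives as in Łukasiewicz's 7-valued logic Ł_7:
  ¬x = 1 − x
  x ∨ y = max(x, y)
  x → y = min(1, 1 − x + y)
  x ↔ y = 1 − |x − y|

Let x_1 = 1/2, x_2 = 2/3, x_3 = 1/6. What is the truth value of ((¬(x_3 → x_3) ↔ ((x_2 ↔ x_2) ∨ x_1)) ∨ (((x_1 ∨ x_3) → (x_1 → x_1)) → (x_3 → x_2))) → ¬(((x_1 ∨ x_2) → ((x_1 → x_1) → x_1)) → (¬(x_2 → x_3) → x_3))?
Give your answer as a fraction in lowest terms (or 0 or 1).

1/6

x_3 → x_3 = 1/6 → 1/6 = 1
¬(x_3 → x_3) = ¬1 = 0
x_2 ↔ x_2 = 2/3 ↔ 2/3 = 1
(x_2 ↔ x_2) ∨ x_1 = 1 ∨ 1/2 = 1
¬(x_3 → x_3) ↔ ((x_2 ↔ x_2) ∨ x_1) = 0 ↔ 1 = 0
x_1 ∨ x_3 = 1/2 ∨ 1/6 = 1/2
x_1 → x_1 = 1/2 → 1/2 = 1
(x_1 ∨ x_3) → (x_1 → x_1) = 1/2 → 1 = 1
x_3 → x_2 = 1/6 → 2/3 = 1
((x_1 ∨ x_3) → (x_1 → x_1)) → (x_3 → x_2) = 1 → 1 = 1
(¬(x_3 → x_3) ↔ ((x_2 ↔ x_2) ∨ x_1)) ∨ (((x_1 ∨ x_3) → (x_1 → x_1)) → (x_3 → x_2)) = 0 ∨ 1 = 1
x_1 ∨ x_2 = 1/2 ∨ 2/3 = 2/3
x_1 → x_1 = 1/2 → 1/2 = 1
(x_1 → x_1) → x_1 = 1 → 1/2 = 1/2
(x_1 ∨ x_2) → ((x_1 → x_1) → x_1) = 2/3 → 1/2 = 5/6
x_2 → x_3 = 2/3 → 1/6 = 1/2
¬(x_2 → x_3) = ¬1/2 = 1/2
¬(x_2 → x_3) → x_3 = 1/2 → 1/6 = 2/3
((x_1 ∨ x_2) → ((x_1 → x_1) → x_1)) → (¬(x_2 → x_3) → x_3) = 5/6 → 2/3 = 5/6
¬(((x_1 ∨ x_2) → ((x_1 → x_1) → x_1)) → (¬(x_2 → x_3) → x_3)) = ¬5/6 = 1/6
((¬(x_3 → x_3) ↔ ((x_2 ↔ x_2) ∨ x_1)) ∨ (((x_1 ∨ x_3) → (x_1 → x_1)) → (x_3 → x_2))) → ¬(((x_1 ∨ x_2) → ((x_1 → x_1) → x_1)) → (¬(x_2 → x_3) → x_3)) = 1 → 1/6 = 1/6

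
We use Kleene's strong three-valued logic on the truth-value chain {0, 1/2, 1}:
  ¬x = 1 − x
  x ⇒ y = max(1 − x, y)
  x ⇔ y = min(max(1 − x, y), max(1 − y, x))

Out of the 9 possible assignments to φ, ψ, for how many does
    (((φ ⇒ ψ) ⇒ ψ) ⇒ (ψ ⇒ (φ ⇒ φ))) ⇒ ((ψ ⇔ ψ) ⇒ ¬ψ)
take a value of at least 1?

φ = 0, ψ = 0 ↦ 1  ≥
φ = 0, ψ = 1/2 ↦ 1/2  <
φ = 0, ψ = 1 ↦ 0  <
φ = 1/2, ψ = 0 ↦ 1  ≥
φ = 1/2, ψ = 1/2 ↦ 1/2  <
φ = 1/2, ψ = 1 ↦ 1/2  <
φ = 1, ψ = 0 ↦ 1  ≥
φ = 1, ψ = 1/2 ↦ 1/2  <
φ = 1, ψ = 1 ↦ 0  <
So 3 of the 9 assignments meet the threshold.

3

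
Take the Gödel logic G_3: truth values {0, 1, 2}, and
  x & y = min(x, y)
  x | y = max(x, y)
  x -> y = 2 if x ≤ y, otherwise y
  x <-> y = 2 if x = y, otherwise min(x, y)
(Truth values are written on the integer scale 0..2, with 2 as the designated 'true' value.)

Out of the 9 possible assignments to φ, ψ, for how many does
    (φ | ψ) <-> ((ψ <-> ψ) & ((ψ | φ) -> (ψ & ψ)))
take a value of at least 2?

φ = 0, ψ = 0 ↦ 0  <
φ = 0, ψ = 1 ↦ 1  <
φ = 0, ψ = 2 ↦ 2  ≥
φ = 1, ψ = 0 ↦ 0  <
φ = 1, ψ = 1 ↦ 1  <
φ = 1, ψ = 2 ↦ 2  ≥
φ = 2, ψ = 0 ↦ 0  <
φ = 2, ψ = 1 ↦ 1  <
φ = 2, ψ = 2 ↦ 2  ≥
So 3 of the 9 assignments meet the threshold.

3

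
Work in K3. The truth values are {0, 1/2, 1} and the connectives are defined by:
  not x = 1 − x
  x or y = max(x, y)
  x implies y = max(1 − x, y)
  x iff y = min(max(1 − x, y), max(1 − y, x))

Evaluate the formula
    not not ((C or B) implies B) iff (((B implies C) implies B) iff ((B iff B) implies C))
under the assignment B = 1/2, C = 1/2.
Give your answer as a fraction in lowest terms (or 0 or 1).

1/2

C or B = 1/2 or 1/2 = 1/2
(C or B) implies B = 1/2 implies 1/2 = 1/2
not ((C or B) implies B) = not 1/2 = 1/2
not not ((C or B) implies B) = not 1/2 = 1/2
B implies C = 1/2 implies 1/2 = 1/2
(B implies C) implies B = 1/2 implies 1/2 = 1/2
B iff B = 1/2 iff 1/2 = 1/2
(B iff B) implies C = 1/2 implies 1/2 = 1/2
((B implies C) implies B) iff ((B iff B) implies C) = 1/2 iff 1/2 = 1/2
not not ((C or B) implies B) iff (((B implies C) implies B) iff ((B iff B) implies C)) = 1/2 iff 1/2 = 1/2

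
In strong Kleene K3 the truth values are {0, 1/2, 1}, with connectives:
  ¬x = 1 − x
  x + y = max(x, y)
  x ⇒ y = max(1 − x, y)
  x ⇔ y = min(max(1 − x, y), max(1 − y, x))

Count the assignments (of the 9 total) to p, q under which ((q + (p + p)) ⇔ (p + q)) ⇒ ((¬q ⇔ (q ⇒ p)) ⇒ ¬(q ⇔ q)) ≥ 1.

1

p = 0, q = 0 ↦ 0  <
p = 0, q = 1/2 ↦ 1/2  <
p = 0, q = 1 ↦ 0  <
p = 1/2, q = 0 ↦ 1/2  <
p = 1/2, q = 1/2 ↦ 1/2  <
p = 1/2, q = 1 ↦ 1/2  <
p = 1, q = 0 ↦ 0  <
p = 1, q = 1/2 ↦ 1/2  <
p = 1, q = 1 ↦ 1  ≥
So 1 of the 9 assignments meets the threshold.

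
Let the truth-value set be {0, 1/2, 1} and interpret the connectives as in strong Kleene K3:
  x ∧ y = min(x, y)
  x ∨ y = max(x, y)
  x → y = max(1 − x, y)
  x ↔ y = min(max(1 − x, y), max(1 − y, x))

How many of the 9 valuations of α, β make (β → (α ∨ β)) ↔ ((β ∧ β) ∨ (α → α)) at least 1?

6

α = 0, β = 0 ↦ 1  ≥
α = 0, β = 1/2 ↦ 1/2  <
α = 0, β = 1 ↦ 1  ≥
α = 1/2, β = 0 ↦ 1/2  <
α = 1/2, β = 1/2 ↦ 1/2  <
α = 1/2, β = 1 ↦ 1  ≥
α = 1, β = 0 ↦ 1  ≥
α = 1, β = 1/2 ↦ 1  ≥
α = 1, β = 1 ↦ 1  ≥
So 6 of the 9 assignments meet the threshold.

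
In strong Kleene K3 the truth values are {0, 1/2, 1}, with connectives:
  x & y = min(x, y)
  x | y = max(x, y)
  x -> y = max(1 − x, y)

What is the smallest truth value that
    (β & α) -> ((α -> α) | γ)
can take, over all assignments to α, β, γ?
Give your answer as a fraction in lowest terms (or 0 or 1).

Take α = 1/2, β = 1/2, γ = 0:
β & α = 1/2 & 1/2 = 1/2
α -> α = 1/2 -> 1/2 = 1/2
(α -> α) | γ = 1/2 | 0 = 1/2
(β & α) -> ((α -> α) | γ) = 1/2 -> 1/2 = 1/2
No assignment yields a value below 1/2, so this is the minimum.

1/2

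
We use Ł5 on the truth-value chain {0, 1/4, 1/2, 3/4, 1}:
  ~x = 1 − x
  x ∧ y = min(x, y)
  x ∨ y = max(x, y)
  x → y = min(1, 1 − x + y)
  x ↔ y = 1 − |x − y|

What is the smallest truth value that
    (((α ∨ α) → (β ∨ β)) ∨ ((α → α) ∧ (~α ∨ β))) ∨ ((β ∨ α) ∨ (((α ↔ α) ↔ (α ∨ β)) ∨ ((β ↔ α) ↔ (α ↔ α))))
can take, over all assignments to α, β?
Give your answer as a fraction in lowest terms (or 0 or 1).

Take α = 1/2, β = 0:
α ∨ α = 1/2 ∨ 1/2 = 1/2
β ∨ β = 0 ∨ 0 = 0
(α ∨ α) → (β ∨ β) = 1/2 → 0 = 1/2
α → α = 1/2 → 1/2 = 1
~α = ~1/2 = 1/2
~α ∨ β = 1/2 ∨ 0 = 1/2
(α → α) ∧ (~α ∨ β) = 1 ∧ 1/2 = 1/2
((α ∨ α) → (β ∨ β)) ∨ ((α → α) ∧ (~α ∨ β)) = 1/2 ∨ 1/2 = 1/2
β ∨ α = 0 ∨ 1/2 = 1/2
α ↔ α = 1/2 ↔ 1/2 = 1
α ∨ β = 1/2 ∨ 0 = 1/2
(α ↔ α) ↔ (α ∨ β) = 1 ↔ 1/2 = 1/2
β ↔ α = 0 ↔ 1/2 = 1/2
α ↔ α = 1/2 ↔ 1/2 = 1
(β ↔ α) ↔ (α ↔ α) = 1/2 ↔ 1 = 1/2
((α ↔ α) ↔ (α ∨ β)) ∨ ((β ↔ α) ↔ (α ↔ α)) = 1/2 ∨ 1/2 = 1/2
(β ∨ α) ∨ (((α ↔ α) ↔ (α ∨ β)) ∨ ((β ↔ α) ↔ (α ↔ α))) = 1/2 ∨ 1/2 = 1/2
(((α ∨ α) → (β ∨ β)) ∨ ((α → α) ∧ (~α ∨ β))) ∨ ((β ∨ α) ∨ (((α ↔ α) ↔ (α ∨ β)) ∨ ((β ↔ α) ↔ (α ↔ α)))) = 1/2 ∨ 1/2 = 1/2
No assignment yields a value below 1/2, so this is the minimum.

1/2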